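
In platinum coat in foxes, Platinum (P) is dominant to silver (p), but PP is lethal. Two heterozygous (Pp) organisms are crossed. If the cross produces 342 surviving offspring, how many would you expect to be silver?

Cross: Pp × Pp
Punnett square offspring (before lethality): 1 PP, 2 Pp, 1 pp
The PP genotype is lethal (embryos die); surviving offspring: 2 Pp, 1 pp
silver: 1 out of 3 → fraction 1/3
Expected count = 1/3 × 342 = 114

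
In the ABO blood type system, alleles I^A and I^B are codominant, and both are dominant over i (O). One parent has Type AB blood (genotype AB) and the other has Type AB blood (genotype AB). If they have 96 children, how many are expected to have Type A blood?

Cross: AB × AB
Possible offspring genotypes: 1 AA, 2 AB, 1 BB
Blood type counts: 1 Type A, 2 Type AB, 1 Type B
Probability of Type A: 1/4
Expected count = 1/4 × 96 = 24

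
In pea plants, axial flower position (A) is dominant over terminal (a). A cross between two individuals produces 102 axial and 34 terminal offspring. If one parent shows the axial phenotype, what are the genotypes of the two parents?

Observed offspring: 102 axial, 34 terminal
The observed ratio simplifies to 3:1. Terminal (aa) offspring appear, so each parent must contribute one a allele. The parent stated to show axial carries A, so it is Aa. The other parent is then either Aa or aa: Aa × aa would give a 1:1 split, whereas Aa × Aa gives 3:1 — matching the data. So both parents are heterozygous (Aa × Aa).
Parent genotypes: Aa × Aa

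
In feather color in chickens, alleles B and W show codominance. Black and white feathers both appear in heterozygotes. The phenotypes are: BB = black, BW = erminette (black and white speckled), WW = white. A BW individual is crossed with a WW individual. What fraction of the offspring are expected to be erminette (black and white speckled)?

Punnett square for BW × WW:
Offspring genotypes: 2 BW, 2 WW
Phenotype counts: 2 erminette (black and white speckled), 2 white
erminette (black and white speckled): 2 out of 4
Probability: 2/4 = 1/2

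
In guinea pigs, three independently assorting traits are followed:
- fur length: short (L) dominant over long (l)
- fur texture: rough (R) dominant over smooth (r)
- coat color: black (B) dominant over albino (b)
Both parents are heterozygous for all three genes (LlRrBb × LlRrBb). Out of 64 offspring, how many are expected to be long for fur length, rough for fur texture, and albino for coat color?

Trihybrid cross: LlRrBb × LlRrBb
Each trait segregates independently with a 3:1 phenotypic ratio, so each gene contributes 3/4 (dominant) or 1/4 (recessive).
Target: long (fur length), rough (fur texture), albino (coat color)
Probability = product of independent per-trait probabilities
= 1/4 × 3/4 × 1/4 = 3/64
Expected count = 3/64 × 64 = 3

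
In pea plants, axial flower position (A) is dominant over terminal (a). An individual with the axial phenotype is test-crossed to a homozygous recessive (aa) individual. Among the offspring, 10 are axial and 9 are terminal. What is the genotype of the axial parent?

Test cross: ? × aa
Offspring: 10 axial, 9 terminal — approximately 1:1.
A 1:1 ratio in a test cross indicates the unknown parent is heterozygous (Aa).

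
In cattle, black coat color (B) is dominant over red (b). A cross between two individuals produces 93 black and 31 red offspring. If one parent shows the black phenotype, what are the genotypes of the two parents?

Observed offspring: 93 black, 31 red
The observed ratio simplifies to 3:1. Red (bb) offspring appear, so each parent must contribute one b allele. The parent stated to show black carries B, so it is Bb. The other parent is then either Bb or bb: Bb × bb would give a 1:1 split, whereas Bb × Bb gives 3:1 — matching the data. So both parents are heterozygous (Bb × Bb).
Parent genotypes: Bb × Bb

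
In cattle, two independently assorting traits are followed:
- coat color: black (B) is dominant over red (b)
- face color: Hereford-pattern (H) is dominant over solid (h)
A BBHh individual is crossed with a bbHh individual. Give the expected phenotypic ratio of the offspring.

Dihybrid cross BBHh × bbHh — consider each gene separately:
coat color: BB × bb → 4 Bb → 4 B_ (out of 4)
face color: Hh × Hh → 1 HH, 2 Hh, 1 hh → 3 H_ : 1 hh (out of 4)
Combine (counts out of 4 × 4 = 16): black/Hereford-pattern (B_H_) = 4×3 = 12; black/solid (B_hh) = 4×1 = 4
Phenotype counts (out of 16): 12 black/Hereford-pattern, 4 black/solid
Ratio: 3 black/Hereford-pattern : 1 black/solid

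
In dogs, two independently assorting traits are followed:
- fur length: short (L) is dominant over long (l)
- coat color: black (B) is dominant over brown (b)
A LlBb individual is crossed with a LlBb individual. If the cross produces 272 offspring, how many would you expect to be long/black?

Dihybrid cross LlBb × LlBb — consider each gene separately:
fur length: Ll × Ll → 1 LL, 2 Ll, 1 ll → 3 L_ : 1 ll (out of 4)
coat color: Bb × Bb → 1 BB, 2 Bb, 1 bb → 3 B_ : 1 bb (out of 4)
Combine (counts out of 4 × 4 = 16): short/black (L_B_) = 3×3 = 9; short/brown (L_bb) = 3×1 = 3; long/black (llB_) = 1×3 = 3; long/brown (llbb) = 1×1 = 1
Phenotype counts (out of 16): 9 short/black, 3 short/brown, 3 long/black, 1 long/brown
long/black: 3 out of 16 → fraction 3/16
Expected count = 3/16 × 272 = 51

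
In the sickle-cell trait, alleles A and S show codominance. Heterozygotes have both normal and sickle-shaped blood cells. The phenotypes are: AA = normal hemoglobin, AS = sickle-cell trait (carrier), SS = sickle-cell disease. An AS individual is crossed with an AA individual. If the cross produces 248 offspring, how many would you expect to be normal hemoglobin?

Punnett square for AS × AA:
Offspring genotypes: 2 AA, 2 AS
Phenotype counts: 2 normal hemoglobin, 2 sickle-cell trait (carrier)
normal hemoglobin: 2 out of 4 → fraction 1/2
Expected count = 1/2 × 248 = 124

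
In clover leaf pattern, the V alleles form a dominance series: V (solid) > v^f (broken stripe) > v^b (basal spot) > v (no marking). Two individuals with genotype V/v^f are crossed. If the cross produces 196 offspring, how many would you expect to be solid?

Cross: V/v^f × V/v^f
Allele dominance: V > v^f > v^b > v
Offspring genotypes: 1 V/V, 2 V/v^f, 1 v^f/v^f
Phenotype counts: 3 solid, 1 broken stripe
solid: 3 out of 4 → fraction 3/4
Expected count = 3/4 × 196 = 147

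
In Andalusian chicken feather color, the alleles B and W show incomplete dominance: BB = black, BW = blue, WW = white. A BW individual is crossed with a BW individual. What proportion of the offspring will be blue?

Punnett square for BW × BW:
Offspring genotypes: 1 BB, 2 BW, 1 WW
Phenotype counts: 1 black, 2 blue, 1 white
blue: 2 out of 4
Probability: 2/4 = 1/2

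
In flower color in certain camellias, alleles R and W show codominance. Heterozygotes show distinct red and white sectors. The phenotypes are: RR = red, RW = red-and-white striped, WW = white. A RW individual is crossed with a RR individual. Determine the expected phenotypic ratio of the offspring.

Punnett square for RW × RR:
Offspring genotypes: 2 RR, 2 RW
Phenotype counts: 2 red, 2 red-and-white striped
Ratio: 1 red : 1 red-and-white striped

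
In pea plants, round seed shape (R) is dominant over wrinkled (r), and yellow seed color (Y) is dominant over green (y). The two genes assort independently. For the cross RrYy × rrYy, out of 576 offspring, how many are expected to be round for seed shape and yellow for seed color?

Dihybrid cross RrYy × rrYy — consider each gene separately:
seed shape: Rr × rr → 2 Rr, 2 rr → 2 R_ : 2 rr (out of 4)
seed color: Yy × Yy → 1 YY, 2 Yy, 1 yy → 3 Y_ : 1 yy (out of 4)
Looking for: round (R_) and yellow (Y_)
P(round) = 2/4, P(yellow) = 3/4
P(both) = 2/4 × 3/4 = 6/16 = 3/8
Expected count = 3/8 × 576 = 216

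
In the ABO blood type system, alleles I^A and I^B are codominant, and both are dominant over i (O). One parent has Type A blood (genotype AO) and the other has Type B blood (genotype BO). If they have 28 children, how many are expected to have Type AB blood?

Cross: AO × BO
Possible offspring genotypes: 1 AB, 1 AO, 1 BO, 1 OO
Blood type counts: 1 Type AB, 1 Type A, 1 Type B, 1 Type O
Probability of Type AB: 1/4
Expected count = 1/4 × 28 = 7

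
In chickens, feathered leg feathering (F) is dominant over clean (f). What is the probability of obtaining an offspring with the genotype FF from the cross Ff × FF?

Punnett square for Ff × FF:
Offspring genotypes: 2 FF, 2 Ff
Total offspring: 4
Count with target: 2
Probability: 2/4 = 1/2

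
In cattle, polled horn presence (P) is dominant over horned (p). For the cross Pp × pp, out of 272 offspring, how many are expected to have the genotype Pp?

Punnett square for Pp × pp:
Offspring genotypes: 2 Pp, 2 pp
Total offspring: 4
Count with target: 2
Probability: 2/4 = 1/2
Expected count = 1/2 × 272 = 136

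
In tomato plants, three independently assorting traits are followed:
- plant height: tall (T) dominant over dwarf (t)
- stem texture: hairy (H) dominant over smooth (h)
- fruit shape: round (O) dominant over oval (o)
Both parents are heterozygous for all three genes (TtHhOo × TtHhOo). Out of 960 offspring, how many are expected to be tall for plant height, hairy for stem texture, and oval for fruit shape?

Trihybrid cross: TtHhOo × TtHhOo
Each trait segregates independently with a 3:1 phenotypic ratio, so each gene contributes 3/4 (dominant) or 1/4 (recessive).
Target: tall (plant height), hairy (stem texture), oval (fruit shape)
Probability = product of independent per-trait probabilities
= 3/4 × 3/4 × 1/4 = 9/64
Expected count = 9/64 × 960 = 135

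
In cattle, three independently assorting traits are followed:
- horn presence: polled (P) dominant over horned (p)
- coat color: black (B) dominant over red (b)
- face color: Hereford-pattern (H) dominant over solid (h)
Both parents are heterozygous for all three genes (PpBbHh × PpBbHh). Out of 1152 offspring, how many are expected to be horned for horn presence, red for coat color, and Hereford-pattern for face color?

Trihybrid cross: PpBbHh × PpBbHh
Each trait segregates independently with a 3:1 phenotypic ratio, so each gene contributes 3/4 (dominant) or 1/4 (recessive).
Target: horned (horn presence), red (coat color), Hereford-pattern (face color)
Probability = product of independent per-trait probabilities
= 1/4 × 1/4 × 3/4 = 3/64
Expected count = 3/64 × 1152 = 54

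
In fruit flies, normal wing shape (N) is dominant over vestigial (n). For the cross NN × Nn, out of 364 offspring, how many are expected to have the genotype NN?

Punnett square for NN × Nn:
Offspring genotypes: 2 NN, 2 Nn
Total offspring: 4
Count with target: 2
Probability: 2/4 = 1/2
Expected count = 1/2 × 364 = 182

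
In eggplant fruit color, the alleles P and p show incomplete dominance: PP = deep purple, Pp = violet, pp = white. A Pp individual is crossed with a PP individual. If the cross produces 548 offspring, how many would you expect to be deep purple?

Punnett square for Pp × PP:
Offspring genotypes: 2 PP, 2 Pp
Phenotype counts: 2 deep purple, 2 violet
deep purple: 2 out of 4 → fraction 1/2
Expected count = 1/2 × 548 = 274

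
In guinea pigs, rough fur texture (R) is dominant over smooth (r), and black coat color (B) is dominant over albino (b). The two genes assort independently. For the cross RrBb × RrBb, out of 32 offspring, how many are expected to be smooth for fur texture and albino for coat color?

Dihybrid cross RrBb × RrBb — consider each gene separately:
fur texture: Rr × Rr → 1 RR, 2 Rr, 1 rr → 3 R_ : 1 rr (out of 4)
coat color: Bb × Bb → 1 BB, 2 Bb, 1 bb → 3 B_ : 1 bb (out of 4)
Looking for: smooth (rr) and albino (bb)
P(smooth) = 1/4, P(albino) = 1/4
P(both) = 1/4 × 1/4 = 1/16
Expected count = 1/16 × 32 = 2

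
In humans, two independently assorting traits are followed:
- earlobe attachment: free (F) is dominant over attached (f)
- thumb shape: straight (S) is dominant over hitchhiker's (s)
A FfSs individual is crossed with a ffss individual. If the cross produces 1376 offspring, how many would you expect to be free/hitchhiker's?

Dihybrid cross FfSs × ffss — consider each gene separately:
earlobe attachment: Ff × ff → 2 Ff, 2 ff → 2 F_ : 2 ff (out of 4)
thumb shape: Ss × ss → 2 Ss, 2 ss → 2 S_ : 2 ss (out of 4)
Combine (counts out of 4 × 4 = 16): free/straight (F_S_) = 2×2 = 4; free/hitchhiker's (F_ss) = 2×2 = 4; attached/straight (ffS_) = 2×2 = 4; attached/hitchhiker's (ffss) = 2×2 = 4
Phenotype counts (out of 16): 4 free/straight, 4 free/hitchhiker's, 4 attached/straight, 4 attached/hitchhiker's
free/hitchhiker's: 4 out of 16 → fraction 1/4
Expected count = 1/4 × 1376 = 344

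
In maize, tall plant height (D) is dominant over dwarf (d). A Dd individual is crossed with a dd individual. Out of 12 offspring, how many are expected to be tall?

Punnett square for Dd × dd:
Offspring genotypes: 2 Dd, 2 dd
tall: 2, dwarf: 2
tall: 2 out of 4 → fraction 1/2
Expected count = 1/2 × 12 = 6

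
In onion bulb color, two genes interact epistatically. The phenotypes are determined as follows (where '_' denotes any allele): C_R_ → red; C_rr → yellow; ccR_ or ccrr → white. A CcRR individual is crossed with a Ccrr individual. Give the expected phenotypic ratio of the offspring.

Cross: CcRR × Ccrr — consider each gene separately:
C gene: Cc × Cc → 1 CC, 2 Cc, 1 cc → 3 C_ : 1 cc (out of 4)
R gene: RR × rr → 4 Rr → 4 R_ (out of 4)
Genotype classes (out of 4 × 4 = 16): C_R_ = 3×4 = 12; ccR_ = 1×4 = 4
Apply the phenotype rules: C_R_ (12) → red; ccR_ (4) → white
Phenotype counts (out of 16): 12 red, 4 white
Ratio: 3 red : 1 white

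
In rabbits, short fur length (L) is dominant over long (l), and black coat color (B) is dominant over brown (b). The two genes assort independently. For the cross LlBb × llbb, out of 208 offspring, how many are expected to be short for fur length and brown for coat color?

Dihybrid cross LlBb × llbb — consider each gene separately:
fur length: Ll × ll → 2 Ll, 2 ll → 2 L_ : 2 ll (out of 4)
coat color: Bb × bb → 2 Bb, 2 bb → 2 B_ : 2 bb (out of 4)
Looking for: short (L_) and brown (bb)
P(short) = 2/4, P(brown) = 2/4
P(both) = 2/4 × 2/4 = 4/16 = 1/4
Expected count = 1/4 × 208 = 52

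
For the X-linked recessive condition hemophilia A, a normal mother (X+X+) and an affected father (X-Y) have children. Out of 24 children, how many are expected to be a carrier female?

Cross: X+X+ × X-Y
Offspring: 2 X+X-, 2 X+Y
Probability of a carrier female: 2/4 = 1/2
Expected count = 1/2 × 24 = 12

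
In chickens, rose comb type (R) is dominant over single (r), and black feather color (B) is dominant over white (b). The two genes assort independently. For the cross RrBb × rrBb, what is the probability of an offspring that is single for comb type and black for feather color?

Dihybrid cross RrBb × rrBb — consider each gene separately:
comb type: Rr × rr → 2 Rr, 2 rr → 2 R_ : 2 rr (out of 4)
feather color: Bb × Bb → 1 BB, 2 Bb, 1 bb → 3 B_ : 1 bb (out of 4)
Looking for: single (rr) and black (B_)
P(single) = 2/4, P(black) = 3/4
P(both) = 2/4 × 3/4 = 6/16 = 3/8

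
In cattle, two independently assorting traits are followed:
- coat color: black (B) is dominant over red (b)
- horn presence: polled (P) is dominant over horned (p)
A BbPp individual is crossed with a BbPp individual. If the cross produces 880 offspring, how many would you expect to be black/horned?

Dihybrid cross BbPp × BbPp — consider each gene separately:
coat color: Bb × Bb → 1 BB, 2 Bb, 1 bb → 3 B_ : 1 bb (out of 4)
horn presence: Pp × Pp → 1 PP, 2 Pp, 1 pp → 3 P_ : 1 pp (out of 4)
Combine (counts out of 4 × 4 = 16): black/polled (B_P_) = 3×3 = 9; black/horned (B_pp) = 3×1 = 3; red/polled (bbP_) = 1×3 = 3; red/horned (bbpp) = 1×1 = 1
Phenotype counts (out of 16): 9 black/polled, 3 black/horned, 3 red/polled, 1 red/horned
black/horned: 3 out of 16 → fraction 3/16
Expected count = 3/16 × 880 = 165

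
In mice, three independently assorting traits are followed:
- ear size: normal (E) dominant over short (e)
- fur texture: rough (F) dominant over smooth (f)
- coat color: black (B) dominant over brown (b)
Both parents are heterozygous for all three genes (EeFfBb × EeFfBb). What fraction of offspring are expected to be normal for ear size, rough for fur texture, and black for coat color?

Trihybrid cross: EeFfBb × EeFfBb
Each trait segregates independently with a 3:1 phenotypic ratio, so each gene contributes 3/4 (dominant) or 1/4 (recessive).
Target: normal (ear size), rough (fur texture), black (coat color)
Probability = product of independent per-trait probabilities
= 3/4 × 3/4 × 3/4 = 27/64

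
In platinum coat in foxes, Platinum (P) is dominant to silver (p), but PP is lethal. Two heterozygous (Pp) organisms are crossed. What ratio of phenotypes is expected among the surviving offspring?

Cross: Pp × Pp
Punnett square offspring (before lethality): 1 PP, 2 Pp, 1 pp
The PP genotype is lethal (embryos die); surviving offspring: 2 Pp, 1 pp
Ratio: 2 platinum : 1 silver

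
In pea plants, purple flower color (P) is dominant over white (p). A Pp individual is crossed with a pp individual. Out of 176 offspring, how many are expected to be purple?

Punnett square for Pp × pp:
Offspring genotypes: 2 Pp, 2 pp
purple: 2, white: 2
purple: 2 out of 4 → fraction 1/2
Expected count = 1/2 × 176 = 88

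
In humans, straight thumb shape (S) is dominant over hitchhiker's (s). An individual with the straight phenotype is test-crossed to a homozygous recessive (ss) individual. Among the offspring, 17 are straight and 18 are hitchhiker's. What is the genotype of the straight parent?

Test cross: ? × ss
Offspring: 17 straight, 18 hitchhiker's — approximately 1:1.
A 1:1 ratio in a test cross indicates the unknown parent is heterozygous (Ss).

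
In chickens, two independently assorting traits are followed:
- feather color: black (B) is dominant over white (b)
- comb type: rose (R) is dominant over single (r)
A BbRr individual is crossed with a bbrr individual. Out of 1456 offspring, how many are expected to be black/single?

Dihybrid cross BbRr × bbrr — consider each gene separately:
feather color: Bb × bb → 2 Bb, 2 bb → 2 B_ : 2 bb (out of 4)
comb type: Rr × rr → 2 Rr, 2 rr → 2 R_ : 2 rr (out of 4)
Combine (counts out of 4 × 4 = 16): black/rose (B_R_) = 2×2 = 4; black/single (B_rr) = 2×2 = 4; white/rose (bbR_) = 2×2 = 4; white/single (bbrr) = 2×2 = 4
Phenotype counts (out of 16): 4 black/rose, 4 black/single, 4 white/rose, 4 white/single
black/single: 4 out of 16 → fraction 1/4
Expected count = 1/4 × 1456 = 364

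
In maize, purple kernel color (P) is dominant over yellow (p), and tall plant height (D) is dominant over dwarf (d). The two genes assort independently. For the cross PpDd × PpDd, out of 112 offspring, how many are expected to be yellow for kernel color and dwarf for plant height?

Dihybrid cross PpDd × PpDd — consider each gene separately:
kernel color: Pp × Pp → 1 PP, 2 Pp, 1 pp → 3 P_ : 1 pp (out of 4)
plant height: Dd × Dd → 1 DD, 2 Dd, 1 dd → 3 D_ : 1 dd (out of 4)
Looking for: yellow (pp) and dwarf (dd)
P(yellow) = 1/4, P(dwarf) = 1/4
P(both) = 1/4 × 1/4 = 1/16
Expected count = 1/16 × 112 = 7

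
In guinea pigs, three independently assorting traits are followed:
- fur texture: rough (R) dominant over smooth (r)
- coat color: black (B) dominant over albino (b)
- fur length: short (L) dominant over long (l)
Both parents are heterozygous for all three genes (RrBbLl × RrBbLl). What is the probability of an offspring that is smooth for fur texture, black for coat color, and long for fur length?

Trihybrid cross: RrBbLl × RrBbLl
Each trait segregates independently with a 3:1 phenotypic ratio, so each gene contributes 3/4 (dominant) or 1/4 (recessive).
Target: smooth (fur texture), black (coat color), long (fur length)
Probability = product of independent per-trait probabilities
= 1/4 × 3/4 × 1/4 = 3/64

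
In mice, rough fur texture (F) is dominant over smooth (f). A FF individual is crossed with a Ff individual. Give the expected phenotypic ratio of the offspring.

Punnett square for FF × Ff:
Offspring genotypes: 2 FF, 2 Ff
rough: 4, smooth: 0
Ratio: all rough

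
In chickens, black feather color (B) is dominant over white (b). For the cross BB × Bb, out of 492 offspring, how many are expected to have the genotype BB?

Punnett square for BB × Bb:
Offspring genotypes: 2 BB, 2 Bb
Total offspring: 4
Count with target: 2
Probability: 2/4 = 1/2
Expected count = 1/2 × 492 = 246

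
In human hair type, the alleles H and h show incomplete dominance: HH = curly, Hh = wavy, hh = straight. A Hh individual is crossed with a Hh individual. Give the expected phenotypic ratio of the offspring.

Punnett square for Hh × Hh:
Offspring genotypes: 1 HH, 2 Hh, 1 hh
Phenotype counts: 1 curly, 2 wavy, 1 straight
Ratio: 1 curly : 2 wavy : 1 straight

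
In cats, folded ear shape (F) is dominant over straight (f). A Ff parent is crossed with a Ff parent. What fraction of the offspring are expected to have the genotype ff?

Punnett square for Ff × Ff:
Offspring genotypes: 1 FF, 2 Ff, 1 ff
Total offspring: 4
Count with target: 1
Probability: 1/4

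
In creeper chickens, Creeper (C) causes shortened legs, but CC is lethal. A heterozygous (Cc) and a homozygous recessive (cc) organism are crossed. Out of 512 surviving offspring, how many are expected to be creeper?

Cross: Cc × cc
Punnett square offspring (before lethality): 2 Cc, 2 cc
No CC offspring are produced in this cross.
creeper: 2 out of 4 → fraction 1/2
Expected count = 1/2 × 512 = 256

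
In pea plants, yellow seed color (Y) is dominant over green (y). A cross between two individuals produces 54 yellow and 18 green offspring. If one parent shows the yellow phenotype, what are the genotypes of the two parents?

Observed offspring: 54 yellow, 18 green
The observed ratio simplifies to 3:1. Green (yy) offspring appear, so each parent must contribute one y allele. The parent stated to show yellow carries Y, so it is Yy. The other parent is then either Yy or yy: Yy × yy would give a 1:1 split, whereas Yy × Yy gives 3:1 — matching the data. So both parents are heterozygous (Yy × Yy).
Parent genotypes: Yy × Yy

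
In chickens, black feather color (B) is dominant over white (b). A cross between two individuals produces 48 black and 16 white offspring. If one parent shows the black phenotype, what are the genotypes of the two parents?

Observed offspring: 48 black, 16 white
The observed ratio simplifies to 3:1. White (bb) offspring appear, so each parent must contribute one b allele. The parent stated to show black carries B, so it is Bb. The other parent is then either Bb or bb: Bb × bb would give a 1:1 split, whereas Bb × Bb gives 3:1 — matching the data. So both parents are heterozygous (Bb × Bb).
Parent genotypes: Bb × Bb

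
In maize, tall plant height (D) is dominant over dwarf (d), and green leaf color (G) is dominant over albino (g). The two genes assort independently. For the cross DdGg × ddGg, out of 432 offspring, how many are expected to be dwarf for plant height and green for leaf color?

Dihybrid cross DdGg × ddGg — consider each gene separately:
plant height: Dd × dd → 2 Dd, 2 dd → 2 D_ : 2 dd (out of 4)
leaf color: Gg × Gg → 1 GG, 2 Gg, 1 gg → 3 G_ : 1 gg (out of 4)
Looking for: dwarf (dd) and green (G_)
P(dwarf) = 2/4, P(green) = 3/4
P(both) = 2/4 × 3/4 = 6/16 = 3/8
Expected count = 3/8 × 432 = 162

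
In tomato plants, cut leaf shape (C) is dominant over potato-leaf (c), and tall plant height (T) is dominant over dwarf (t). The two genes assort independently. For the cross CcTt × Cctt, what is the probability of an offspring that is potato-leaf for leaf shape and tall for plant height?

Dihybrid cross CcTt × Cctt — consider each gene separately:
leaf shape: Cc × Cc → 1 CC, 2 Cc, 1 cc → 3 C_ : 1 cc (out of 4)
plant height: Tt × tt → 2 Tt, 2 tt → 2 T_ : 2 tt (out of 4)
Looking for: potato-leaf (cc) and tall (T_)
P(potato-leaf) = 1/4, P(tall) = 2/4
P(both) = 1/4 × 2/4 = 2/16 = 1/8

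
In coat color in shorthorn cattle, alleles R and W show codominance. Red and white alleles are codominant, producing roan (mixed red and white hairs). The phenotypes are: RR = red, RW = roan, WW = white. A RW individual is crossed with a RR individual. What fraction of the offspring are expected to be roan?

Punnett square for RW × RR:
Offspring genotypes: 2 RR, 2 RW
Phenotype counts: 2 red, 2 roan
roan: 2 out of 4
Probability: 2/4 = 1/2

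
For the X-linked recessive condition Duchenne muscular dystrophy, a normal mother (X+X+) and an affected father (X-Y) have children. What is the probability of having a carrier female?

Cross: X+X+ × X-Y
Offspring: 2 X+X-, 2 X+Y
Probability of a carrier female: 2/4 = 1/2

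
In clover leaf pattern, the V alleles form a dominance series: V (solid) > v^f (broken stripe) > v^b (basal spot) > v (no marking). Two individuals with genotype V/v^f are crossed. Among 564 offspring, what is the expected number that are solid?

Cross: V/v^f × V/v^f
Allele dominance: V > v^f > v^b > v
Offspring genotypes: 1 V/V, 2 V/v^f, 1 v^f/v^f
Phenotype counts: 3 solid, 1 broken stripe
solid: 3 out of 4 → fraction 3/4
Expected count = 3/4 × 564 = 423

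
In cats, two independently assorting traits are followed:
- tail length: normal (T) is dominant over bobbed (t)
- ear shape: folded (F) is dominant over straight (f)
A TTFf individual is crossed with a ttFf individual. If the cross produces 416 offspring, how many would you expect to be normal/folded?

Dihybrid cross TTFf × ttFf — consider each gene separately:
tail length: TT × tt → 4 Tt → 4 T_ (out of 4)
ear shape: Ff × Ff → 1 FF, 2 Ff, 1 ff → 3 F_ : 1 ff (out of 4)
Combine (counts out of 4 × 4 = 16): normal/folded (T_F_) = 4×3 = 12; normal/straight (T_ff) = 4×1 = 4
Phenotype counts (out of 16): 12 normal/folded, 4 normal/straight
normal/folded: 12 out of 16 → fraction 3/4
Expected count = 3/4 × 416 = 312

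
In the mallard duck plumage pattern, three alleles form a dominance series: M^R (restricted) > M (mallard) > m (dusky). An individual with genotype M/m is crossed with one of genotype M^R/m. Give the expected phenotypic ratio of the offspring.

Cross: M/m × M^R/m
Allele dominance: M^R > M > m
Offspring genotypes: 1 M^R/M, 1 M/m, 1 M^R/m, 1 m/m
Phenotype counts: 2 restricted, 1 mallard, 1 dusky
Ratio: 2 restricted : 1 mallard : 1 dusky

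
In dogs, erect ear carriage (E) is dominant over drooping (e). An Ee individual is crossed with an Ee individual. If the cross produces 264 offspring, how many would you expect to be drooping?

Punnett square for Ee × Ee:
Offspring genotypes: 1 EE, 2 Ee, 1 ee
erect: 3, drooping: 1
drooping: 1 out of 4 → fraction 1/4
Expected count = 1/4 × 264 = 66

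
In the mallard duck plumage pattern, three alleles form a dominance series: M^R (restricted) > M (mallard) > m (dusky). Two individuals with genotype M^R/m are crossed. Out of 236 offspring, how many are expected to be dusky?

Cross: M^R/m × M^R/m
Allele dominance: M^R > M > m
Offspring genotypes: 1 M^R/M^R, 2 M^R/m, 1 m/m
Phenotype counts: 3 restricted, 1 dusky
dusky: 1 out of 4 → fraction 1/4
Expected count = 1/4 × 236 = 59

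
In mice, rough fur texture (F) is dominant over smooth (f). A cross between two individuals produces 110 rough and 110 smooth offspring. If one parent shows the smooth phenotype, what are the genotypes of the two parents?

Observed offspring: 110 rough, 110 smooth
The observed ratio simplifies to 1:1. One parent shows smooth, so its genotype must be ff. A 1:1 offspring split requires the other parent to be heterozygous (Ff).
Parent genotypes: ff × Ff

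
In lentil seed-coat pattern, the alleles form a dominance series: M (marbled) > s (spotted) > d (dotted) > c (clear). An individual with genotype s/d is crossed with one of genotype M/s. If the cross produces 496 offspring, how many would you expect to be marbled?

Cross: s/d × M/s
Allele dominance: M > s > d > c
Offspring genotypes: 1 M/s, 1 s/s, 1 M/d, 1 s/d
Phenotype counts: 2 marbled, 2 spotted
marbled: 2 out of 4 → fraction 1/2
Expected count = 1/2 × 496 = 248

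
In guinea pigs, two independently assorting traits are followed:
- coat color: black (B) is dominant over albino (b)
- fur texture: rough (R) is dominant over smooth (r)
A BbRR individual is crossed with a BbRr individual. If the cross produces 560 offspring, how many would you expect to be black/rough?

Dihybrid cross BbRR × BbRr — consider each gene separately:
coat color: Bb × Bb → 1 BB, 2 Bb, 1 bb → 3 B_ : 1 bb (out of 4)
fur texture: RR × Rr → 2 RR, 2 Rr → 4 R_ (out of 4)
Combine (counts out of 4 × 4 = 16): black/rough (B_R_) = 3×4 = 12; albino/rough (bbR_) = 1×4 = 4
Phenotype counts (out of 16): 12 black/rough, 4 albino/rough
black/rough: 12 out of 16 → fraction 3/4
Expected count = 3/4 × 560 = 420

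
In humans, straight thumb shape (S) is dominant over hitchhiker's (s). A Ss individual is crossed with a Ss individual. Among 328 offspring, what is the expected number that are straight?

Punnett square for Ss × Ss:
Offspring genotypes: 1 SS, 2 Ss, 1 ss
straight: 3, hitchhiker's: 1
straight: 3 out of 4 → fraction 3/4
Expected count = 3/4 × 328 = 246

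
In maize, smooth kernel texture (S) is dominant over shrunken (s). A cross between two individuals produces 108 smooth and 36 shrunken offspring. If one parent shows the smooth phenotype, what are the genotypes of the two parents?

Observed offspring: 108 smooth, 36 shrunken
The observed ratio simplifies to 3:1. Shrunken (ss) offspring appear, so each parent must contribute one s allele. The parent stated to show smooth carries S, so it is Ss. The other parent is then either Ss or ss: Ss × ss would give a 1:1 split, whereas Ss × Ss gives 3:1 — matching the data. So both parents are heterozygous (Ss × Ss).
Parent genotypes: Ss × Ss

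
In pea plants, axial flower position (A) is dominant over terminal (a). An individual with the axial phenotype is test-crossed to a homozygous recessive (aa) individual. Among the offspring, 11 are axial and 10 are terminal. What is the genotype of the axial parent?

Test cross: ? × aa
Offspring: 11 axial, 10 terminal — approximately 1:1.
A 1:1 ratio in a test cross indicates the unknown parent is heterozygous (Aa).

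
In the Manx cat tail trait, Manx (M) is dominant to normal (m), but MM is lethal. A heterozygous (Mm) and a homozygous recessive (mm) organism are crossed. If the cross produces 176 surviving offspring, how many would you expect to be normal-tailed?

Cross: Mm × mm
Punnett square offspring (before lethality): 2 Mm, 2 mm
No MM offspring are produced in this cross.
normal-tailed: 2 out of 4 → fraction 1/2
Expected count = 1/2 × 176 = 88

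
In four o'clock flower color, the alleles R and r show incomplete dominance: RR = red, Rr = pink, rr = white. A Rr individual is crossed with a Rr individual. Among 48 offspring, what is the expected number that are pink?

Punnett square for Rr × Rr:
Offspring genotypes: 1 RR, 2 Rr, 1 rr
Phenotype counts: 1 red, 2 pink, 1 white
pink: 2 out of 4 → fraction 1/2
Expected count = 1/2 × 48 = 24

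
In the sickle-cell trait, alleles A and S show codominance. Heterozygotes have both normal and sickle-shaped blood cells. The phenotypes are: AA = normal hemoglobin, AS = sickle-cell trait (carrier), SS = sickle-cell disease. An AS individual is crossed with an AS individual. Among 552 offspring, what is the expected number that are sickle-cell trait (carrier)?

Punnett square for AS × AS:
Offspring genotypes: 1 AA, 2 AS, 1 SS
Phenotype counts: 1 normal hemoglobin, 2 sickle-cell trait (carrier), 1 sickle-cell disease
sickle-cell trait (carrier): 2 out of 4 → fraction 1/2
Expected count = 1/2 × 552 = 276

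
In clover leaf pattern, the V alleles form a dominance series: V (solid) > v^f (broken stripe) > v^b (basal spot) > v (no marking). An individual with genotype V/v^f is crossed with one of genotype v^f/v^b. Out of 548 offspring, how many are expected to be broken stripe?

Cross: V/v^f × v^f/v^b
Allele dominance: V > v^f > v^b > v
Offspring genotypes: 1 V/v^f, 1 V/v^b, 1 v^f/v^f, 1 v^f/v^b
Phenotype counts: 2 solid, 2 broken stripe
broken stripe: 2 out of 4 → fraction 1/2
Expected count = 1/2 × 548 = 274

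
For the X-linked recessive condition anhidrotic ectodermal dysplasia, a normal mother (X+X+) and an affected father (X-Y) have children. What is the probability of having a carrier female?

Cross: X+X+ × X-Y
Offspring: 2 X+X-, 2 X+Y
Probability of a carrier female: 2/4 = 1/2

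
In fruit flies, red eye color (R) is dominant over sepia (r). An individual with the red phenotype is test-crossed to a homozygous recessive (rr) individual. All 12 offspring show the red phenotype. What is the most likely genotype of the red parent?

Test cross: ? × rr
All offspring are red.
If the unknown parent were heterozygous (Rr), about half of 12 offspring would be sepia; none are. The unknown parent is most likely homozygous dominant (RR).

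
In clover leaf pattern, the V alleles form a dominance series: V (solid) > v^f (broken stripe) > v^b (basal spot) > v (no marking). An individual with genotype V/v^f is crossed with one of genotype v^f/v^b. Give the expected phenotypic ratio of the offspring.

Cross: V/v^f × v^f/v^b
Allele dominance: V > v^f > v^b > v
Offspring genotypes: 1 V/v^f, 1 V/v^b, 1 v^f/v^f, 1 v^f/v^b
Phenotype counts: 2 solid, 2 broken stripe
Ratio: 1 solid : 1 broken stripe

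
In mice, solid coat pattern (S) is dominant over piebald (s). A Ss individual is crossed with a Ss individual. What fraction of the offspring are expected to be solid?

Punnett square for Ss × Ss:
Offspring genotypes: 1 SS, 2 Ss, 1 ss
solid: 3, piebald: 1
solid: 3 out of 4
Probability: 3/4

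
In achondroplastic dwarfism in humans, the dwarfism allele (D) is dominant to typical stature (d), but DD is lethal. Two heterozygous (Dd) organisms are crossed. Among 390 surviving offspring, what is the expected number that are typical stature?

Cross: Dd × Dd
Punnett square offspring (before lethality): 1 DD, 2 Dd, 1 dd
The DD genotype is lethal (embryos die); surviving offspring: 2 Dd, 1 dd
typical stature: 1 out of 3 → fraction 1/3
Expected count = 1/3 × 390 = 130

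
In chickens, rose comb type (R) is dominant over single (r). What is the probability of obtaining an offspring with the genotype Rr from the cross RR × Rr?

Punnett square for RR × Rr:
Offspring genotypes: 2 RR, 2 Rr
Total offspring: 4
Count with target: 2
Probability: 2/4 = 1/2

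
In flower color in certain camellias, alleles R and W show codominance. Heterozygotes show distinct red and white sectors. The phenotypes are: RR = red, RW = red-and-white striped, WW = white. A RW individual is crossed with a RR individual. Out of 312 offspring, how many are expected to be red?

Punnett square for RW × RR:
Offspring genotypes: 2 RR, 2 RW
Phenotype counts: 2 red, 2 red-and-white striped
red: 2 out of 4 → fraction 1/2
Expected count = 1/2 × 312 = 156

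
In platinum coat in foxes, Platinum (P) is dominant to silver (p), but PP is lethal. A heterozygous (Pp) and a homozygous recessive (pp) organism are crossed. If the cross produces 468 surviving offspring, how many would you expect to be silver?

Cross: Pp × pp
Punnett square offspring (before lethality): 2 Pp, 2 pp
No PP offspring are produced in this cross.
silver: 2 out of 4 → fraction 1/2
Expected count = 1/2 × 468 = 234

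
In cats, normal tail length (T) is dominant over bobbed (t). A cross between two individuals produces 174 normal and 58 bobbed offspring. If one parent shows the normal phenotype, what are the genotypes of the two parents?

Observed offspring: 174 normal, 58 bobbed
The observed ratio simplifies to 3:1. Bobbed (tt) offspring appear, so each parent must contribute one t allele. The parent stated to show normal carries T, so it is Tt. The other parent is then either Tt or tt: Tt × tt would give a 1:1 split, whereas Tt × Tt gives 3:1 — matching the data. So both parents are heterozygous (Tt × Tt).
Parent genotypes: Tt × Tt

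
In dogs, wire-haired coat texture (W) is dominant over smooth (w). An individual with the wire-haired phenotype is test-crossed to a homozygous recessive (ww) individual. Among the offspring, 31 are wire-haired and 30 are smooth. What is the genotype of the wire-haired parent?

Test cross: ? × ww
Offspring: 31 wire-haired, 30 smooth — approximately 1:1.
A 1:1 ratio in a test cross indicates the unknown parent is heterozygous (Ww).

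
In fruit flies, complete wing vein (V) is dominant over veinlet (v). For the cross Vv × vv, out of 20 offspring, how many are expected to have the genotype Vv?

Punnett square for Vv × vv:
Offspring genotypes: 2 Vv, 2 vv
Total offspring: 4
Count with target: 2
Probability: 2/4 = 1/2
Expected count = 1/2 × 20 = 10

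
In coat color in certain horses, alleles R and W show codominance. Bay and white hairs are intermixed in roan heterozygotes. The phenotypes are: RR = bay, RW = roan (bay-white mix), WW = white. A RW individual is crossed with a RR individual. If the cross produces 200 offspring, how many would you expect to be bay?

Punnett square for RW × RR:
Offspring genotypes: 2 RR, 2 RW
Phenotype counts: 2 bay, 2 roan (bay-white mix)
bay: 2 out of 4 → fraction 1/2
Expected count = 1/2 × 200 = 100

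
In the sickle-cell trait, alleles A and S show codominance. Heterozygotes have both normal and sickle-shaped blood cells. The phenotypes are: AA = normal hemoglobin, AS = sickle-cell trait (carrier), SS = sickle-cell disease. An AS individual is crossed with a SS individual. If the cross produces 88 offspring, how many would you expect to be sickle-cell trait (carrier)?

Punnett square for AS × SS:
Offspring genotypes: 2 AS, 2 SS
Phenotype counts: 2 sickle-cell trait (carrier), 2 sickle-cell disease
sickle-cell trait (carrier): 2 out of 4 → fraction 1/2
Expected count = 1/2 × 88 = 44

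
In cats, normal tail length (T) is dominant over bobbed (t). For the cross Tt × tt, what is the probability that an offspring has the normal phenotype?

Punnett square for Tt × tt:
Offspring genotypes: 2 Tt, 2 tt
Total offspring: 4
Count with target: 2
Probability: 2/4 = 1/2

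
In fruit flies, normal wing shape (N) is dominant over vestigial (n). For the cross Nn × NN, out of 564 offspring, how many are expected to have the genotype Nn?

Punnett square for Nn × NN:
Offspring genotypes: 2 NN, 2 Nn
Total offspring: 4
Count with target: 2
Probability: 2/4 = 1/2
Expected count = 1/2 × 564 = 282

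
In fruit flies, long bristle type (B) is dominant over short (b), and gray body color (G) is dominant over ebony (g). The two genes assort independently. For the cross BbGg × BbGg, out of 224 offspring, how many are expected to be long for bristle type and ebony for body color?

Dihybrid cross BbGg × BbGg — consider each gene separately:
bristle type: Bb × Bb → 1 BB, 2 Bb, 1 bb → 3 B_ : 1 bb (out of 4)
body color: Gg × Gg → 1 GG, 2 Gg, 1 gg → 3 G_ : 1 gg (out of 4)
Looking for: long (B_) and ebony (gg)
P(long) = 3/4, P(ebony) = 1/4
P(both) = 3/4 × 1/4 = 3/16
Expected count = 3/16 × 224 = 42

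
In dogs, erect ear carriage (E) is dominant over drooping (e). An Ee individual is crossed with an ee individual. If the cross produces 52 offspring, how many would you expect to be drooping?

Punnett square for Ee × ee:
Offspring genotypes: 2 Ee, 2 ee
erect: 2, drooping: 2
drooping: 2 out of 4 → fraction 1/2
Expected count = 1/2 × 52 = 26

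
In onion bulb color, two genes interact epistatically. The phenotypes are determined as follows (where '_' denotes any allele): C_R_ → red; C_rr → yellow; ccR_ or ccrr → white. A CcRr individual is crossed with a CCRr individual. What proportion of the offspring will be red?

Cross: CcRr × CCRr — consider each gene separately:
C gene: Cc × CC → 2 CC, 2 Cc → 4 C_ (out of 4)
R gene: Rr × Rr → 1 RR, 2 Rr, 1 rr → 3 R_ : 1 rr (out of 4)
Genotype classes (out of 4 × 4 = 16): C_R_ = 4×3 = 12; C_rr = 4×1 = 4
Apply the phenotype rules: C_R_ (12) → red; C_rr (4) → yellow
Phenotype counts (out of 16): 12 red, 4 yellow
red: 12 out of 16
Probability: 12/16 = 3/4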